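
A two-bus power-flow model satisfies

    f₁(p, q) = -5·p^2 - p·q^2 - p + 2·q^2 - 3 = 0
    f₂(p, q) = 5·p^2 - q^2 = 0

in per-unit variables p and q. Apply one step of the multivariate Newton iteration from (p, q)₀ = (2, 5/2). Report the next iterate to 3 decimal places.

At (2, 5/2): F = (-25.000, 13.750).
Jacobian J = [[-10·p - q^2 - 1, -2·p·q + 4·q], [10·p, -2·q]].
At the point, J = [[-27.250, 0.000], [20.000, -5.000]] (det J = 136.250).
Solving J·Δ = −F gives Δ = (-0.917, -0.920).
Then the next iterate is (p, q)₁ = (1.083, 1.580).

(1.083, 1.580)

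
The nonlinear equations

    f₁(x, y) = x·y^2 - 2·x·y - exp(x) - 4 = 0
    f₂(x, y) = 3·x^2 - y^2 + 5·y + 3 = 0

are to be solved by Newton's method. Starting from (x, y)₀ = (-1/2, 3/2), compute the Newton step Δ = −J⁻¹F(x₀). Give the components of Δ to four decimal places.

(-0.9407, -5.9110)

At (-1/2, 3/2): F = (-4.231531, 9.0000).
Jacobian J = [[y^2 - 2·y - exp(x), 2·x·y - 2·x], [6·x, -2·y + 5]].
At the point, J = [[-1.356531, -0.5000], [-3.0000, 2.0000]] (det J = -4.213061).
Solving J·Δ = −F gives Δ = (-0.9407, -5.9110).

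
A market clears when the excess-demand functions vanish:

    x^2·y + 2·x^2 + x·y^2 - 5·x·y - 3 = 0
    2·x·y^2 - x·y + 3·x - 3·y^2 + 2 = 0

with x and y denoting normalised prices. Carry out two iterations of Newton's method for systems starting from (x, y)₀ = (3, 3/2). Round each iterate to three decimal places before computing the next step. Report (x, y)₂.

(6.114, 6.211)

At (3, 3/2): F = (12.750, 13.250).
Jacobian J = [[2·x·y + 4·x + y^2 - 5·y, x^2 + 2·x·y - 5·x], [2·y^2 - y + 3, 4·x·y - x - 6·y]].
At the point, J = [[15.750, 3.000], [6.000, 6.000]] (det J = 76.500).
Solving J·Δ = −F gives Δ = (-0.480, -1.728).
Then the next iterate is (x, y)₁ = (2.520, -0.228).
Round to (2.520, -0.228) and repeat: F = (11.25671, 10.24061), J = [[10.12286, -7.39872], [3.33197, -3.45024]].
Δ = (3.594, 6.439), so (x, y)₂ = (6.114, 6.211).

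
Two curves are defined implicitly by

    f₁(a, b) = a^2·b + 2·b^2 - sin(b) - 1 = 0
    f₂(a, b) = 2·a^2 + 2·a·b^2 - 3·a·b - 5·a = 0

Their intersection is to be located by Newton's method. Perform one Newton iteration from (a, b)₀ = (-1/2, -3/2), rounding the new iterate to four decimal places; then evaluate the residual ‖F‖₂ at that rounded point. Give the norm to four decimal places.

2.6923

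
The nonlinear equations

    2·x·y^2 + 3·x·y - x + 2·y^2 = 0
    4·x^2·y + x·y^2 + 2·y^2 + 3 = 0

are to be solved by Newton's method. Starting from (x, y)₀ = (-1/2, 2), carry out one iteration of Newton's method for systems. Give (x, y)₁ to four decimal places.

At (-1/2, 2): F = (1.5000, 11.0000).
Jacobian J = [[2·y^2 + 3·y - 1, 4·x·y + 3·x + 4·y], [8·x·y + y^2, 4·x^2 + 2·x·y + 4·y]].
At the point, J = [[13.0000, 2.5000], [-4.0000, 7.0000]] (det J = 101.0000).
Solving J·Δ = −F gives Δ = (0.1683, -1.4752).
Then the next iterate is (x, y)₁ = (-0.3317, 0.5248).

(-0.3317, 0.5248)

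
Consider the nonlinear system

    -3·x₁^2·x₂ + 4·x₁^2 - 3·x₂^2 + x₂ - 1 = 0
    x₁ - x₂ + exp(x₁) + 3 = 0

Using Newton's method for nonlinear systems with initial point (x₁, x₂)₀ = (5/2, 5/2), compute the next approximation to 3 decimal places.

(1.306, 1.943)

At (5/2, 5/2): F = (-39.125, 15.18249).
Jacobian J = [[-6·x₁·x₂ + 8·x₁, -3·x₁^2 - 6·x₂ + 1], [exp(x₁) + 1, -1]].
At the point, J = [[-17.500, -32.750], [13.18249, -1.000]] (det J = 449.22668).
Solving J·Δ = −F gives Δ = (-1.194, -0.557).
Then the next iterate is (x₁, x₂)₁ = (1.306, 1.943).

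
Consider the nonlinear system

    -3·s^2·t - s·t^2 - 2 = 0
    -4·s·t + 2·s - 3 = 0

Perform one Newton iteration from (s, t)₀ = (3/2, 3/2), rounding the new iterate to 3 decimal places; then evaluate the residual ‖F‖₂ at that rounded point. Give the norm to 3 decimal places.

1.534

At (3/2, 3/2): F = (-15.500, -9.000).
Jacobian J = [[-6·s·t - t^2, -3·s^2 - 2·s·t], [-4·t + 2, -4·s]].
At the point, J = [[-15.750, -11.250], [-4.000, -6.000]] (det J = 49.500).
Solving J·Δ = −F gives Δ = (0.167, -1.611).
Then the next iterate is (s, t)₁ = (1.667, -0.111).
Re-evaluating at (1.667, -0.111): F = (-1.09517, 1.07415), so ‖F‖₂ = 1.534.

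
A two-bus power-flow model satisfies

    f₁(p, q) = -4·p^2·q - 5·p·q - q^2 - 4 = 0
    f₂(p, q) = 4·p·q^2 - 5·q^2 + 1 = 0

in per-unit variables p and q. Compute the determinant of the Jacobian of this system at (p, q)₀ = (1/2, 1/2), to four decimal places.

18.0000

J = [[-8·p·q - 5·q, -4·p^2 - 5·p - 2·q], [4·q^2, 8·p·q - 10·q]].
At the point, J = [[-4.5000, -4.5000], [1.0000, -3.0000]].
det J = 18.0000.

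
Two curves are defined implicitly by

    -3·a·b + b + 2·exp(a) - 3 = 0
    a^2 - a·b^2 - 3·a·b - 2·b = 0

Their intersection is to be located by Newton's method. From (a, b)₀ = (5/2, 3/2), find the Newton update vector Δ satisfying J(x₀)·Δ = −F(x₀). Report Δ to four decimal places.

(-0.8193, -0.7171)

At (5/2, 3/2): F = (11.614988, -13.6250).
Jacobian J = [[-3·b + 2·exp(a), -3·a + 1], [2·a - b^2 - 3·b, -2·a·b - 3·a - 2]].
At the point, J = [[19.864988, -6.5000], [-1.7500, -17.0000]] (det J = -349.079795).
Solving J·Δ = −F gives Δ = (-0.8193, -0.7171).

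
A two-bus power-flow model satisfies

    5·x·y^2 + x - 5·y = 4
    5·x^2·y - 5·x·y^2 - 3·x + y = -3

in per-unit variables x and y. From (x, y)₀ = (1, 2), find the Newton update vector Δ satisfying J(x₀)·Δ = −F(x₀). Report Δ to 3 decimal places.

(0.088, -0.590)

At (1, 2): F = (7.000, -8.000).
Jacobian J = [[5·y^2 + 1, 10·x·y - 5], [10·x·y - 5·y^2 - 3, 5·x^2 - 10·x·y + 1]].
At the point, J = [[21.000, 15.000], [-3.000, -14.000]] (det J = -249.000).
Solving J·Δ = −F gives Δ = (0.088, -0.590).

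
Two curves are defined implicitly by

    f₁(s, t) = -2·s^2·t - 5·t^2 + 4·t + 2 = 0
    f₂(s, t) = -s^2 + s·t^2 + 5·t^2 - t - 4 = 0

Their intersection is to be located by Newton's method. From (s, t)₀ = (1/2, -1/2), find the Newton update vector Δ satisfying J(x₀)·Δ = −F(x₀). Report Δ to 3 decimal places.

(213.500, -25.000)

At (1/2, -1/2): F = (-1.000, -2.375).
Jacobian J = [[-4·s·t, -2·s^2 - 10·t + 4], [-2·s + t^2, 2·s·t + 10·t - 1]].
At the point, J = [[1.000, 8.500], [-0.750, -6.500]] (det J = -0.125).
Solving J·Δ = −F gives Δ = (213.500, -25.000).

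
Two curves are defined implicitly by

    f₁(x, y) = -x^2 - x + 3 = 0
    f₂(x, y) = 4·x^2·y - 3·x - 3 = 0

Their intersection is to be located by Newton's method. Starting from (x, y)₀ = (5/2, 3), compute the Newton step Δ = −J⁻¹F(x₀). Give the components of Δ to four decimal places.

(-0.9583, -0.3950)

At (5/2, 3): F = (-5.7500, 64.5000).
Jacobian J = [[-2·x - 1, 0], [8·x·y - 3, 4·x^2]].
At the point, J = [[-6.0000, 0.0000], [57.0000, 25.0000]] (det J = -150.0000).
Solving J·Δ = −F gives Δ = (-0.9583, -0.3950).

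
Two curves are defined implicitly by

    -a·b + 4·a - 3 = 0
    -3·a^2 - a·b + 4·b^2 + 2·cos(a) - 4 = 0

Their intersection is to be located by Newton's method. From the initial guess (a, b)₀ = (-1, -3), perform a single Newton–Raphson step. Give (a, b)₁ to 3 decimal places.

At (-1, -3): F = (-10.000, 27.08060).
Jacobian J = [[-b + 4, -a], [-6·a - b - 2·sin(a), -a + 8·b]].
At the point, J = [[7.000, 1.000], [10.68294, -23.000]] (det J = -171.68294).
Solving J·Δ = −F gives Δ = (1.182, 1.726).
Then the next iterate is (a, b)₁ = (0.182, -1.274).

(0.182, -1.274)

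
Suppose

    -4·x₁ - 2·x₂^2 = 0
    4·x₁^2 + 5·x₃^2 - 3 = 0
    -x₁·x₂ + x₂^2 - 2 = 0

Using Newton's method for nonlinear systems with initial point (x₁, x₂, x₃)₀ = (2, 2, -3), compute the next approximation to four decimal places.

(0.0000, 1.0000, -2.1333)

At (2, 2, -3): F = (-16.0000, 58.0000, -2.0000).
Jacobian J = [[-4, -4·x₂, 0], [8·x₁, 0, 10·x₃], [-x₂, -x₁ + 2·x₂, 0]].
At the point, J = [[-4.0000, -8.0000, 0.0000], [16.0000, 0.0000, -30.0000], [-2.0000, 2.0000, 0.0000]] (det J = -720.0000).
Solving J·Δ = −F gives Δ = (-2.0000, -1.0000, 0.8667).
Then the next iterate is (x₁, x₂, x₃)₁ = (0.0000, 1.0000, -2.1333).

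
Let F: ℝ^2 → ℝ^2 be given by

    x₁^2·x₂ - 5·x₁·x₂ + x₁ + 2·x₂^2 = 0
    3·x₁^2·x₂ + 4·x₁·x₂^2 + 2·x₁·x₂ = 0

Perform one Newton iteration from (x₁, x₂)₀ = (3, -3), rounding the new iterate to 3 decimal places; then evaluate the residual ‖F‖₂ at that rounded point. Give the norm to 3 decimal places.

2.607

At (3, -3): F = (39.000, 9.000).
Jacobian J = [[2·x₁·x₂ - 5·x₂ + 1, x₁^2 - 5·x₁ + 4·x₂], [6·x₁·x₂ + 4·x₂^2 + 2·x₂, 3·x₁^2 + 8·x₁·x₂ + 2·x₁]].
At the point, J = [[-2.000, -18.000], [-24.000, -39.000]] (det J = -354.000).
Solving J·Δ = −F gives Δ = (-3.839, 2.593).
Then the next iterate is (x₁, x₂)₁ = (-0.839, -0.407).
Re-evaluating at (-0.839, -0.407): F = (-2.50156, -0.73246), so ‖F‖₂ = 2.607.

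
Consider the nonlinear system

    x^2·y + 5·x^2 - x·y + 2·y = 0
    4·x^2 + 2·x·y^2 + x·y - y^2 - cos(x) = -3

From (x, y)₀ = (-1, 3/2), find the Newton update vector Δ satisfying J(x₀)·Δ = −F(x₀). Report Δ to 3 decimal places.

(0.658, -0.366)

At (-1, 3/2): F = (11.000, -1.79030).
Jacobian J = [[2·x·y + 10·x - y, x^2 - x + 2], [8·x + 2·y^2 + y + sin(x), 4·x·y + x - 2·y]].
At the point, J = [[-14.500, 4.000], [-2.84147, -10.000]] (det J = 156.36588).
Solving J·Δ = −F gives Δ = (0.658, -0.366).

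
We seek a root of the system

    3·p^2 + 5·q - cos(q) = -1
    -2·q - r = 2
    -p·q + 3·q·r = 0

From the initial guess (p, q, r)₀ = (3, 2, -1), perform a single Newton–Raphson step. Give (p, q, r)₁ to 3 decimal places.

(1.580, -0.176, -1.649)

At (3, 2, -1): F = (38.41615, -5.000, -12.000).
Jacobian J = [[6·p, sin(q) + 5, 0], [0, -2, -1], [-q, -p + 3·r, 3·q]].
At the point, J = [[18.000, 5.90930, 0.000], [0.000, -2.000, -1.000], [-2.000, -6.000, 6.000]] (det J = -312.18141).
Solving J·Δ = −F gives Δ = (-1.420, -2.176, -0.649).
Then the next iterate is (p, q, r)₁ = (1.580, -0.176, -1.649).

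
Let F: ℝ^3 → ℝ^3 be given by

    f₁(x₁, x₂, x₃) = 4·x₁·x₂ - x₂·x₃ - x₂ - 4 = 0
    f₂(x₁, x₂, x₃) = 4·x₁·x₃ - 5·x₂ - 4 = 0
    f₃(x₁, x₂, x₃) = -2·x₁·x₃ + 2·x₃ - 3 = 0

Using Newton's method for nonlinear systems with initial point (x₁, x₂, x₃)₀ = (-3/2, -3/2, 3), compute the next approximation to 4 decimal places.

(-0.9493, -0.9913, 1.2609)

At (-3/2, -3/2, 3): F = (11.0000, -14.5000, 12.0000).
Jacobian J = [[4·x₂, 4·x₁ - x₃ - 1, -x₂], [4·x₃, -5, 4·x₁], [-2·x₃, 0, -2·x₁ + 2]].
At the point, J = [[-6.0000, -10.0000, 1.5000], [12.0000, -5.0000, -6.0000], [-6.0000, 0.0000, 5.0000]] (det J = 345.0000).
Solving J·Δ = −F gives Δ = (0.5507, 0.5087, -1.7391).
Then the next iterate is (x₁, x₂, x₃)₁ = (-0.9493, -0.9913, 1.2609).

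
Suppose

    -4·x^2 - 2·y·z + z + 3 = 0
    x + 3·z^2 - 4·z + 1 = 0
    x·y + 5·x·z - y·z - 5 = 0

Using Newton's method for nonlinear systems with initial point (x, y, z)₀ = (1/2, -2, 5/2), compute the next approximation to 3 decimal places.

(0.743, -0.248, 1.546)

At (1/2, -2, 5/2): F = (14.500, 10.250, 5.250).
Jacobian J = [[-8·x, -2·z, -2·y + 1], [1, 0, 6·z - 4], [y + 5·z, x - z, 5·x - y]].
At the point, J = [[-4.000, -5.000, 5.000], [1.000, 0.000, 11.000], [10.500, -2.000, 4.500]] (det J = -653.000).
Solving J·Δ = −F gives Δ = (0.243, 1.752, -0.954).
Then the next iterate is (x, y, z)₁ = (0.743, -0.248, 1.546).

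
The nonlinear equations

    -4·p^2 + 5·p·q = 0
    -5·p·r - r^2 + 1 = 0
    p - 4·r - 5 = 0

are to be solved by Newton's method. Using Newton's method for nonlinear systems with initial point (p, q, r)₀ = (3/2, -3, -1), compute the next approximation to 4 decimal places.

At (3/2, -3, -1): F = (-31.5000, 7.5000, 0.5000).
Jacobian J = [[-8·p + 5·q, 5·p, 0], [-5·r, 0, -5·p - 2·r], [1, 0, -4]].
At the point, J = [[-27.0000, 7.5000, 0.0000], [5.0000, 0.0000, -5.5000], [1.0000, 0.0000, -4.0000]] (det J = 108.7500).
Solving J·Δ = −F gives Δ = (-1.8793, -2.5655, -0.3448).
Then the next iterate is (p, q, r)₁ = (-0.3793, -5.5655, -1.3448).

(-0.3793, -5.5655, -1.3448)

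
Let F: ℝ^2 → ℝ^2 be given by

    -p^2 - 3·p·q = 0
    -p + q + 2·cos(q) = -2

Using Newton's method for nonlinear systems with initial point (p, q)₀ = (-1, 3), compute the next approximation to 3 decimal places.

At (-1, 3): F = (8.000, 4.02002).
Jacobian J = [[-2·p - 3·q, -3·p], [-1, -2·sin(q) + 1]].
At the point, J = [[-7.000, 3.000], [-1.000, 0.71776]] (det J = -2.02432).
Solving J·Δ = −F gives Δ = (-3.121, -9.949).
Then the next iterate is (p, q)₁ = (-4.121, -6.949).

(-4.121, -6.949)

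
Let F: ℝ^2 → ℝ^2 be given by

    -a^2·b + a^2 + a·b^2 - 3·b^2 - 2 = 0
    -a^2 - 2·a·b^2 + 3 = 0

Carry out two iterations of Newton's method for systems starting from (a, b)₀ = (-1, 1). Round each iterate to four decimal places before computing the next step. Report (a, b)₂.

(-2.3750, 0.0625)

At (-1, 1): F = (-6.0000, 4.0000).
Jacobian J = [[-2·a·b + 2·a + b^2, -a^2 + 2·a·b - 6·b], [-2·a - 2·b^2, -4·a·b]].
At the point, J = [[1.0000, -9.0000], [0.0000, 4.0000]] (det J = 4.0000).
Solving J·Δ = −F gives Δ = (-3.0000, -1.0000).
Then the next iterate is (a, b)₁ = (-4.0000, 0.0000).
Round to (-4.0000, 0.0000) and repeat: F = (14.0000, -13.0000), J = [[-8.0000, -16.0000], [8.0000, 0.0000]].
Δ = (1.6250, 0.0625), so (a, b)₂ = (-2.3750, 0.0625).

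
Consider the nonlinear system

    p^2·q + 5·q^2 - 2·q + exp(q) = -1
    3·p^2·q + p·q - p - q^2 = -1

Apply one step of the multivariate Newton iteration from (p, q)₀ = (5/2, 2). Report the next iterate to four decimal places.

(1.8390, 1.0430)

At (5/2, 2): F = (36.889056, 37.0000).
Jacobian J = [[2·p·q, p^2 + 10·q + exp(q) - 2], [6·p·q + q - 1, 3·p^2 + p - 2·q]].
At the point, J = [[10.0000, 31.639056], [31.0000, 17.2500]] (det J = -808.310739).
Solving J·Δ = −F gives Δ = (-0.6610, -0.9570).
Then the next iterate is (p, q)₁ = (1.8390, 1.0430).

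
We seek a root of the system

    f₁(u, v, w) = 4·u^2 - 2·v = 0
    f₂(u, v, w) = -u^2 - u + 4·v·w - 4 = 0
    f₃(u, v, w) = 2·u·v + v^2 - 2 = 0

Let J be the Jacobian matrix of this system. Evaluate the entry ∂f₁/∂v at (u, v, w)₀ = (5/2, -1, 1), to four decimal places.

-2.0000

∂f₁/∂v = -2.
At (5/2, -1, 1) this is -2.0000.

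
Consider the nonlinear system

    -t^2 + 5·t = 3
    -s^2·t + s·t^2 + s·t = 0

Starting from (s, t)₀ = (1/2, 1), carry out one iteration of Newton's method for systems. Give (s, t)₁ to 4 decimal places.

(0.1667, 0.6667)

At (1/2, 1): F = (1.0000, 0.7500).
Jacobian J = [[0, -2·t + 5], [-2·s·t + t^2 + t, -s^2 + 2·s·t + s]].
At the point, J = [[0.0000, 3.0000], [1.0000, 1.2500]] (det J = -3.0000).
Solving J·Δ = −F gives Δ = (-0.3333, -0.3333).
Then the next iterate is (s, t)₁ = (0.1667, 0.6667).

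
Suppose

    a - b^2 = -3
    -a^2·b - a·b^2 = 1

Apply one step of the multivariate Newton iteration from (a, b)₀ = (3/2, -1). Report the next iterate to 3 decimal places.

(2.462, -3.231)

At (3/2, -1): F = (3.500, -0.250).
Jacobian J = [[1, -2·b], [-2·a·b - b^2, -a^2 - 2·a·b]].
At the point, J = [[1.000, 2.000], [2.000, 0.750]] (det J = -3.250).
Solving J·Δ = −F gives Δ = (0.962, -2.231).
Then the next iterate is (a, b)₁ = (2.462, -3.231).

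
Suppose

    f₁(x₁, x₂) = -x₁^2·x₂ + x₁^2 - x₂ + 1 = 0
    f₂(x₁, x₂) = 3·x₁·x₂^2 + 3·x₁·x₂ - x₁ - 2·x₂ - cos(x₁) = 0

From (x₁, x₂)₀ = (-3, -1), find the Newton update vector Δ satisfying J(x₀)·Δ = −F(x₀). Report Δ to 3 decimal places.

(2.095, -0.514)

At (-3, -1): F = (20.000, 5.98999).
Jacobian J = [[-2·x₁·x₂ + 2·x₁, -x₁^2 - 1], [3·x₂^2 + 3·x₂ + sin(x₁) - 1, 6·x₁·x₂ + 3·x₁ - 2]].
At the point, J = [[-12.000, -10.000], [-1.14112, 7.000]] (det J = -95.41120).
Solving J·Δ = −F gives Δ = (2.095, -0.514).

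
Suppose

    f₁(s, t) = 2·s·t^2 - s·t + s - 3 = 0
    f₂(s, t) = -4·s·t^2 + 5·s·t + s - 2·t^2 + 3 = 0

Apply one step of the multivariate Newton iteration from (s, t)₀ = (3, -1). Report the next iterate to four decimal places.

At (3, -1): F = (9.0000, -23.0000).
Jacobian J = [[2·t^2 - t + 1, 4·s·t - s], [-4·t^2 + 5·t + 1, -8·s·t + 5·s - 4·t]].
At the point, J = [[4.0000, -15.0000], [-8.0000, 43.0000]] (det J = 52.0000).
Solving J·Δ = −F gives Δ = (-0.8077, 0.3846).
Then the next iterate is (s, t)₁ = (2.1923, -0.6154).

(2.1923, -0.6154)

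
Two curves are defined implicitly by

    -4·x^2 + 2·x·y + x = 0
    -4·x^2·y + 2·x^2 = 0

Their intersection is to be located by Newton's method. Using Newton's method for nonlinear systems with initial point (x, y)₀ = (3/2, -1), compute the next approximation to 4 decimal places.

(0.6429, -1.2143)

At (3/2, -1): F = (-10.5000, 13.5000).
Jacobian J = [[-8·x + 2·y + 1, 2·x], [-8·x·y + 4·x, -4·x^2]].
At the point, J = [[-13.0000, 3.0000], [18.0000, -9.0000]] (det J = 63.0000).
Solving J·Δ = −F gives Δ = (-0.8571, -0.2143).
Then the next iterate is (x, y)₁ = (0.6429, -1.2143).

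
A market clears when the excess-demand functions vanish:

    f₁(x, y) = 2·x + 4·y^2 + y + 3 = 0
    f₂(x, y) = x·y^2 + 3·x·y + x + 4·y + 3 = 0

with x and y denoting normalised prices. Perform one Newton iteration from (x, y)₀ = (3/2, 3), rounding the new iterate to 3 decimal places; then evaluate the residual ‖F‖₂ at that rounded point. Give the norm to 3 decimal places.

At (3/2, 3): F = (45.000, 43.500).
Jacobian J = [[2, 8·y + 1], [y^2 + 3·y + 1, 2·x·y + 3·x + 4]].
At the point, J = [[2.000, 25.000], [19.000, 17.500]] (det J = -440.000).
Solving J·Δ = −F gives Δ = (-0.682, -1.745).
Then the next iterate is (x, y)₁ = (0.818, 1.255).
Re-evaluating at (0.818, 1.255): F = (12.19110, 13.20614), so ‖F‖₂ = 17.973.

17.973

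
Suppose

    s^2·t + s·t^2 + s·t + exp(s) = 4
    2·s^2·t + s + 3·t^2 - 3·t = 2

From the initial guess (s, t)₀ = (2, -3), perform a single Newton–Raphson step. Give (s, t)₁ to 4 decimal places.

At (2, -3): F = (3.389056, 12.0000).
Jacobian J = [[2·s·t + t^2 + t + exp(s), s^2 + 2·s·t + s], [4·s·t + 1, 2·s^2 + 6·t - 3]].
At the point, J = [[1.389056, -6.0000], [-23.0000, -13.0000]] (det J = -156.057729).
Solving J·Δ = −F gives Δ = (0.1791, 0.6063).
Then the next iterate is (s, t)₁ = (2.1791, -2.3937).

(2.1791, -2.3937)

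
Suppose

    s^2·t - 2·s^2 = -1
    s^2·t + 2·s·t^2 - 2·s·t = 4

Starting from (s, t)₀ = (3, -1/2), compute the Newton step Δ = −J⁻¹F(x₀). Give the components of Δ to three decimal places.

At (3, -1/2): F = (-21.500, -4.000).
Jacobian J = [[2·s·t - 4·s, s^2], [2·s·t + 2·t^2 - 2·t, s^2 + 4·s·t - 2·s]].
At the point, J = [[-15.000, 9.000], [-1.500, -3.000]] (det J = 58.500).
Solving J·Δ = −F gives Δ = (-1.718, -0.474).

(-1.718, -0.474)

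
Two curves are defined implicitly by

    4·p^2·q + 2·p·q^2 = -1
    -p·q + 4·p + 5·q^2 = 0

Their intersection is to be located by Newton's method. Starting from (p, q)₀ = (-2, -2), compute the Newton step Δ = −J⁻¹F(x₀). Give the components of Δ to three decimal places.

(0.647, 0.660)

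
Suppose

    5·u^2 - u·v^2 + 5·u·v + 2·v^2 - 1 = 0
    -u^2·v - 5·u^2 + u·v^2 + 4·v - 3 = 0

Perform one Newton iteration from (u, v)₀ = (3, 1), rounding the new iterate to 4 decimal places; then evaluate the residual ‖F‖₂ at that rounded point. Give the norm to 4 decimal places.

19.7917

At (3, 1): F = (58.0000, -50.0000).
Jacobian J = [[10·u - v^2 + 5·v, -2·u·v + 5·u + 4·v], [-2·u·v - 10·u + v^2, -u^2 + 2·u·v + 4]].
At the point, J = [[34.0000, 13.0000], [-35.0000, 1.0000]] (det J = 489.0000).
Solving J·Δ = −F gives Δ = (-1.4479, -0.6748).
Then the next iterate is (u, v)₁ = (1.5521, 0.3252).
Re-evaluating at (1.5521, 0.3252): F = (13.616154, -14.363541), so ‖F‖₂ = 19.7917.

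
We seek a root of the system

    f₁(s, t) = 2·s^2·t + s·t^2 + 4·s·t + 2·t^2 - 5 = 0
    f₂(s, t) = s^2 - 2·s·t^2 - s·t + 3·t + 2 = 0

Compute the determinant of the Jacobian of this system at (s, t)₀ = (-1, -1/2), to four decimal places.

J = [[4·s·t + t^2 + 4·t, 2·s^2 + 2·s·t + 4·s + 4·t], [2·s - 2·t^2 - t, -4·s·t - s + 3]].
At the point, J = [[0.2500, -3.0000], [-2.0000, 2.0000]].
det J = -5.5000.

-5.5000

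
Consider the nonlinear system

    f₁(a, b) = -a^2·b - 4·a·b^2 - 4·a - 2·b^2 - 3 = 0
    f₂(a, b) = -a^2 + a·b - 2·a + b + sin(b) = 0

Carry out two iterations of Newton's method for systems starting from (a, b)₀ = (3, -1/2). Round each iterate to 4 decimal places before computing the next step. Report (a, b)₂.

At (3, -1/2): F = (-14.0000, -17.479426).
Jacobian J = [[-2·a·b - 4·b^2 - 4, -a^2 - 8·a·b - 4·b], [-2·a + b - 2, a + cos(b) + 1]].
At the point, J = [[-2.0000, 5.0000], [-8.5000, 4.877583]] (det J = 32.744835).
Solving J·Δ = −F gives Δ = (-0.5836, 2.5665).
Then the next iterate is (a, b)₁ = (2.4164, 2.0665).
Round to (2.4164, 2.0665) and repeat: F = (-74.548908, -2.732164), J = [[-31.068670, -54.052914], [-4.7663, 2.940749]].
Δ = (-1.0513, -0.7749), so (a, b)₂ = (1.3651, 1.2916).

(1.3651, 1.2916)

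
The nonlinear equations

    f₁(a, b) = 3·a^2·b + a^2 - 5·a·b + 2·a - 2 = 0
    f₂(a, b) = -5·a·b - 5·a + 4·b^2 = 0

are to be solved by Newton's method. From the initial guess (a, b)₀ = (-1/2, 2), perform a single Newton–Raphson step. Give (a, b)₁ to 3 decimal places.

(-0.531, 0.705)

At (-1/2, 2): F = (3.750, 23.500).
Jacobian J = [[6·a·b + 2·a - 5·b + 2, 3·a^2 - 5·a], [-5·b - 5, -5·a + 8·b]].
At the point, J = [[-15.000, 3.250], [-15.000, 18.500]] (det J = -228.750).
Solving J·Δ = −F gives Δ = (-0.031, -1.295).
Then the next iterate is (a, b)₁ = (-0.531, 0.705).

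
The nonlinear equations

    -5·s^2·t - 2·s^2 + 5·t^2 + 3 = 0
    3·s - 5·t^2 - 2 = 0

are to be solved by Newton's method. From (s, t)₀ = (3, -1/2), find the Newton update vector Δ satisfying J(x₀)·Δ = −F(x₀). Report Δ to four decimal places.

At (3, -1/2): F = (8.7500, 5.7500).
Jacobian J = [[-10·s·t - 4·s, -5·s^2 + 10·t], [3, -10·t]].
At the point, J = [[3.0000, -50.0000], [3.0000, 5.0000]] (det J = 165.0000).
Solving J·Δ = −F gives Δ = (-2.0076, 0.0545).

(-2.0076, 0.0545)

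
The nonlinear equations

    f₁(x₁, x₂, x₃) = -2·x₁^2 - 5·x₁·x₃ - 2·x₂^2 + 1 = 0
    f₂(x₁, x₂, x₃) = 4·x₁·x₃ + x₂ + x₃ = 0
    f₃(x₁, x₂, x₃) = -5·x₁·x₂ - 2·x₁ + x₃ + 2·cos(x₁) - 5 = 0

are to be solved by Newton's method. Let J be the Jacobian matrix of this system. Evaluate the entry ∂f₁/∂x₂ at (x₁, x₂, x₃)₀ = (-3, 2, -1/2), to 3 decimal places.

-8.000

∂f₁/∂x₂ = -4·x₂.
At (-3, 2, -1/2) this is -8.000.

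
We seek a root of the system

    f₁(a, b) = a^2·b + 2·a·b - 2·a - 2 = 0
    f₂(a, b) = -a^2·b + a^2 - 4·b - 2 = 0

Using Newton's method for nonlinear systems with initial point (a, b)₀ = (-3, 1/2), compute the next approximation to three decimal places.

(-1.803, 0.262)

At (-3, 1/2): F = (5.500, 0.500).
Jacobian J = [[2·a·b + 2·b - 2, a^2 + 2·a], [-2·a·b + 2·a, -a^2 - 4]].
At the point, J = [[-4.000, 3.000], [-3.000, -13.000]] (det J = 61.000).
Solving J·Δ = −F gives Δ = (1.197, -0.238).
Then the next iterate is (a, b)₁ = (-1.803, 0.262).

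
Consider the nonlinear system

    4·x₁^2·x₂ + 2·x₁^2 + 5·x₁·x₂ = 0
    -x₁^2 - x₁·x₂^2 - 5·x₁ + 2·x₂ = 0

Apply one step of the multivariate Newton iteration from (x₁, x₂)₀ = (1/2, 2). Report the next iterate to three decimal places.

At (1/2, 2): F = (7.500, -0.750).
Jacobian J = [[8·x₁·x₂ + 4·x₁ + 5·x₂, 4·x₁^2 + 5·x₁], [-2·x₁ - x₂^2 - 5, -2·x₁·x₂ + 2]].
At the point, J = [[20.000, 3.500], [-10.000, 0.000]] (det J = 35.000).
Solving J·Δ = −F gives Δ = (-0.075, -1.714).
Then the next iterate is (x₁, x₂)₁ = (0.425, 0.286).

(0.425, 0.286)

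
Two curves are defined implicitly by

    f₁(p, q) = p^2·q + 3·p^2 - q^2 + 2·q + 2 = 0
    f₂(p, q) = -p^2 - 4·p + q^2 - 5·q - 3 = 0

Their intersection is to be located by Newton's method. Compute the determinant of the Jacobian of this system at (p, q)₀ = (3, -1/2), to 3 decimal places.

30.000

J = [[2·p·q + 6·p, p^2 - 2·q + 2], [-2·p - 4, 2·q - 5]].
At the point, J = [[15.000, 12.000], [-10.000, -6.000]].
det J = 30.000.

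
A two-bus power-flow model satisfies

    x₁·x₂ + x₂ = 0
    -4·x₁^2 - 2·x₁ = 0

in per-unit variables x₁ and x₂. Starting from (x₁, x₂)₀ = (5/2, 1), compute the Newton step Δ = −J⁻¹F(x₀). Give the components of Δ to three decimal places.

(-1.364, -0.610)

At (5/2, 1): F = (3.500, -30.000).
Jacobian J = [[x₂, x₁ + 1], [-8·x₁ - 2, 0]].
At the point, J = [[1.000, 3.500], [-22.000, 0.000]] (det J = 77.000).
Solving J·Δ = −F gives Δ = (-1.364, -0.610).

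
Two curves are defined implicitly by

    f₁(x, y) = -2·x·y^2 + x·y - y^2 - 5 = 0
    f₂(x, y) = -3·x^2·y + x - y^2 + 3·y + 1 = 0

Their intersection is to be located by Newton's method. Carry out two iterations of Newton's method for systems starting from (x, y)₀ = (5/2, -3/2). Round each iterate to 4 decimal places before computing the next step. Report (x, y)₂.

At (5/2, -3/2): F = (-22.2500, 24.8750).
Jacobian J = [[-2·y^2 + y, -4·x·y + x - 2·y], [-6·x·y + 1, -3·x^2 - 2·y + 3]].
At the point, J = [[-6.0000, 20.5000], [23.5000, -12.7500]] (det J = -405.2500).
Solving J·Δ = −F gives Δ = (-0.5583, 0.9220).
Then the next iterate is (x, y)₁ = (1.9417, -0.5780).
Round to (1.9417, -0.5780) and repeat: F = (-7.753768, 7.411141), J = [[-1.246168, 7.586910], [7.733816, -7.154597]].
Δ = (-0.0151, 1.0195), so (x, y)₂ = (1.9266, 0.4415).

(1.9266, 0.4415)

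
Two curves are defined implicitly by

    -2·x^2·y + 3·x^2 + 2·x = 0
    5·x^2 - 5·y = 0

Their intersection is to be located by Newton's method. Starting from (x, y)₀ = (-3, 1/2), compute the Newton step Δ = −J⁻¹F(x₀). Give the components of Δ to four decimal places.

At (-3, 1/2): F = (12.0000, 42.5000).
Jacobian J = [[-4·x·y + 6·x + 2, -2·x^2], [10·x, -5]].
At the point, J = [[-10.0000, -18.0000], [-30.0000, -5.0000]] (det J = -490.0000).
Solving J·Δ = −F gives Δ = (1.4388, -0.1327).

(1.4388, -0.1327)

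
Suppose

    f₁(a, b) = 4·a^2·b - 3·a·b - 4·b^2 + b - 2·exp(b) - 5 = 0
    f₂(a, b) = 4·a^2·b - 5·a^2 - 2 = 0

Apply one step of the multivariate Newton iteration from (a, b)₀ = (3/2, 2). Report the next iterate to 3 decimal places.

(1.764, 1.208)

At (3/2, 2): F = (-24.77811, 4.750).
Jacobian J = [[8·a·b - 3·b, 4·a^2 - 3·a - 8·b - 2·exp(b) + 1], [8·a·b - 10·a, 4·a^2]].
At the point, J = [[18.000, -25.27811], [9.000, 9.000]] (det J = 389.50301).
Solving J·Δ = −F gives Δ = (0.264, -0.792).
Then the next iterate is (a, b)₁ = (1.764, 1.208).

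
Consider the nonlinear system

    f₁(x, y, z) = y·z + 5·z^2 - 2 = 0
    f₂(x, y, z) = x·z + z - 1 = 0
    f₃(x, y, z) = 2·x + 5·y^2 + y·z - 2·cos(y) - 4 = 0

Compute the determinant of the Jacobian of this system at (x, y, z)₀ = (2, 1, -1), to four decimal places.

J = [[0, z, y + 10·z], [z, 0, x + 1], [2, 10·y + z + 2·sin(y), y]].
At the point, J = [[0.0000, -1.0000, -9.0000], [-1.0000, 0.0000, 3.0000], [2.0000, 10.682942, 1.0000]].
det J = 89.1465.

89.1465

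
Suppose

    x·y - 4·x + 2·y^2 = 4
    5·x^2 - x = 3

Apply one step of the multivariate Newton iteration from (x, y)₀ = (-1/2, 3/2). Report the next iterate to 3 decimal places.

(-0.708, 1.087)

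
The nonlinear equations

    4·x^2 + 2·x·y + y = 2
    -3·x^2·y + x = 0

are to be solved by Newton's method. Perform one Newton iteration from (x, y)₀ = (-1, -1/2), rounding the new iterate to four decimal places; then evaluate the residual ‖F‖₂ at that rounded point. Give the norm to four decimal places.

0.3151

At (-1, -1/2): F = (2.5000, 0.5000).
Jacobian J = [[8·x + 2·y, 2·x + 1], [-6·x·y + 1, -3·x^2]].
At the point, J = [[-9.0000, -1.0000], [-2.0000, -3.0000]] (det J = 25.0000).
Solving J·Δ = −F gives Δ = (0.2800, -0.0200).
Then the next iterate is (x, y)₁ = (-0.7200, -0.5200).
Re-evaluating at (-0.7200, -0.5200): F = (0.3024, 0.088704), so ‖F‖₂ = 0.3151.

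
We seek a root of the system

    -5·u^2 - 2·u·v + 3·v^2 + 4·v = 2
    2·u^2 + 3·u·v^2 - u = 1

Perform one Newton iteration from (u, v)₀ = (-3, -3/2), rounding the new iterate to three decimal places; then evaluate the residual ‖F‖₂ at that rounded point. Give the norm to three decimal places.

14.699

At (-3, -3/2): F = (-55.250, -0.250).
Jacobian J = [[-10·u - 2·v, -2·u + 6·v + 4], [4·u + 3·v^2 - 1, 6·u·v]].
At the point, J = [[33.000, 1.000], [-6.250, 27.000]] (det J = 897.250).
Solving J·Δ = −F gives Δ = (1.662, 0.394).
Then the next iterate is (u, v)₁ = (-1.338, -1.106).
Re-evaluating at (-1.338, -1.106): F = (-14.66517, -0.99158), so ‖F‖₂ = 14.699.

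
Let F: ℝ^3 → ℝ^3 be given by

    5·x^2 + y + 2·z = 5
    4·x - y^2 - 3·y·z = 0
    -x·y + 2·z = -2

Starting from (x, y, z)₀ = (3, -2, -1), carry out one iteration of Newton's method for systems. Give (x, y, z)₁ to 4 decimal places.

At (3, -2, -1): F = (36.0000, 2.0000, 6.0000).
Jacobian J = [[10·x, 1, 2], [4, -2·y - 3·z, -3·y], [-y, -x, 2]].
At the point, J = [[30.0000, 1.0000, 2.0000], [4.0000, 7.0000, 6.0000], [2.0000, -3.0000, 2.0000]] (det J = 912.0000).
Solving J·Δ = −F gives Δ = (-1.1930, 0.8509, -0.5307).
Then the next iterate is (x, y, z)₁ = (1.8070, -1.1491, -1.5307).

(1.8070, -1.1491, -1.5307)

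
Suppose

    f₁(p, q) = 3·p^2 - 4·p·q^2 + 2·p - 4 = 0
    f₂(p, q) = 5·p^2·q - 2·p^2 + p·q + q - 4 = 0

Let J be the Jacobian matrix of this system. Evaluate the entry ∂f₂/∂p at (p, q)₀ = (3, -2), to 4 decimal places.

-74.0000

∂f₂/∂p = 10·p·q - 4·p + q.
At (3, -2) this is -74.0000.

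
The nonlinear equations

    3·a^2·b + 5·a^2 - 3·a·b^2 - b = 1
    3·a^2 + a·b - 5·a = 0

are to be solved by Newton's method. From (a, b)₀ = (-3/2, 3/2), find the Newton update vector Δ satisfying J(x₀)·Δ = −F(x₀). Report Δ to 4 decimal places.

At (-3/2, 3/2): F = (29.0000, 12.0000).
Jacobian J = [[6·a·b + 10·a - 3·b^2, 3·a^2 - 6·a·b - 1], [6·a + b - 5, a]].
At the point, J = [[-35.2500, 19.2500], [-12.5000, -1.5000]] (det J = 293.5000).
Solving J·Δ = −F gives Δ = (0.9353, 0.2061).

(0.9353, 0.2061)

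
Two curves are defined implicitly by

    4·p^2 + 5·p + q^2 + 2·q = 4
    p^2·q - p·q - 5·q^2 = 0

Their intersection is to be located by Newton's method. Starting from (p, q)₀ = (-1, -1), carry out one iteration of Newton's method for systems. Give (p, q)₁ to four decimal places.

(-3.0000, 0.0833)

At (-1, -1): F = (-6.0000, -7.0000).
Jacobian J = [[8·p + 5, 2·q + 2], [2·p·q - q, p^2 - p - 10·q]].
At the point, J = [[-3.0000, 0.0000], [3.0000, 12.0000]] (det J = -36.0000).
Solving J·Δ = −F gives Δ = (-2.0000, 1.0833).
Then the next iterate is (p, q)₁ = (-3.0000, 0.0833).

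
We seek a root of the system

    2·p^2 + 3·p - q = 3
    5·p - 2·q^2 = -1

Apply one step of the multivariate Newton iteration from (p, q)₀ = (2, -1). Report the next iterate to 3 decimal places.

(0.837, -1.796)

At (2, -1): F = (12.000, 9.000).
Jacobian J = [[4·p + 3, -1], [5, -4·q]].
At the point, J = [[11.000, -1.000], [5.000, 4.000]] (det J = 49.000).
Solving J·Δ = −F gives Δ = (-1.163, -0.796).
Then the next iterate is (p, q)₁ = (0.837, -1.796).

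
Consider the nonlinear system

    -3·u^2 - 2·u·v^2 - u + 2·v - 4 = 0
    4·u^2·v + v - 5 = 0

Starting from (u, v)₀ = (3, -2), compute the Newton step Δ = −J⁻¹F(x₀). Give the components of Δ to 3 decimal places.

(0.964, 3.386)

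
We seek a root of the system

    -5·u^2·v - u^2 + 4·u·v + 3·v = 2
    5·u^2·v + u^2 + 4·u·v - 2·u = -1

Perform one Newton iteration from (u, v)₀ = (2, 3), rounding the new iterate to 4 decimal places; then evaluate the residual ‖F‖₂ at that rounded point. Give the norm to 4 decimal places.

14.7305

At (2, 3): F = (-33.0000, 85.0000).
Jacobian J = [[-10·u·v - 2·u + 4·v, -5·u^2 + 4·u + 3], [10·u·v + 2·u + 4·v - 2, 5·u^2 + 4·u]].
At the point, J = [[-52.0000, -9.0000], [74.0000, 28.0000]] (det J = -790.0000).
Solving J·Δ = −F gives Δ = (-0.2013, -2.5038).
Then the next iterate is (u, v)₁ = (1.7987, 0.4962).
Re-evaluating at (1.7987, 0.4962): F = (-8.203495, 12.234815), so ‖F‖₂ = 14.7305.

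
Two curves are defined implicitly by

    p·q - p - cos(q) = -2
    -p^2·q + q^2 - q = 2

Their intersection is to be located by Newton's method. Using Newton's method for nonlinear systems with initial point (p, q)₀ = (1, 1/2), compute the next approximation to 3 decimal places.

(-0.741, -0.509)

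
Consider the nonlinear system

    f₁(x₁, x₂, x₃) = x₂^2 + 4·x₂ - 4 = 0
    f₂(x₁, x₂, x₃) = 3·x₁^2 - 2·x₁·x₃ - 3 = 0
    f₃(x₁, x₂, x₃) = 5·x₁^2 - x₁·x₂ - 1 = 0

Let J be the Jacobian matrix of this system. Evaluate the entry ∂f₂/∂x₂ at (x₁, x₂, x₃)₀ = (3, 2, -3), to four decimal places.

∂f₂/∂x₂ = 0.
At (3, 2, -3) this is 0.0000.

0.0000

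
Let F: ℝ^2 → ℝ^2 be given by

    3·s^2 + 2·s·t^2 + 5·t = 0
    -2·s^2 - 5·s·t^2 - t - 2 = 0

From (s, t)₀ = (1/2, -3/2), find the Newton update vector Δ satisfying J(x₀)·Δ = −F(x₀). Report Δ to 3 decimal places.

At (1/2, -3/2): F = (-4.500, -6.625).
Jacobian J = [[6·s + 2·t^2, 4·s·t + 5], [-4·s - 5·t^2, -10·s·t - 1]].
At the point, J = [[7.500, 2.000], [-13.250, 6.500]] (det J = 75.250).
Solving J·Δ = −F gives Δ = (0.213, 1.453).

(0.213, 1.453)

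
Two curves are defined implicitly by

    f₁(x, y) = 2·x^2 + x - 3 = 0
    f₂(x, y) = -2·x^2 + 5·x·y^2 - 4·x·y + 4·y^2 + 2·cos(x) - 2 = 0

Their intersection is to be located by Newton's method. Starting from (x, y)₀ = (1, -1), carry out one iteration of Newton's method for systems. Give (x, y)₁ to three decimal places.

At (1, -1): F = (0.000, 10.08060).
Jacobian J = [[4·x + 1, 0], [-4·x + 5·y^2 - 4·y - 2·sin(x), 10·x·y - 4·x + 8·y]].
At the point, J = [[5.000, 0.000], [3.31706, -22.000]] (det J = -110.000).
Solving J·Δ = −F gives Δ = (0.000, 0.458).
Then the next iterate is (x, y)₁ = (1.000, -0.542).

(1.000, -0.542)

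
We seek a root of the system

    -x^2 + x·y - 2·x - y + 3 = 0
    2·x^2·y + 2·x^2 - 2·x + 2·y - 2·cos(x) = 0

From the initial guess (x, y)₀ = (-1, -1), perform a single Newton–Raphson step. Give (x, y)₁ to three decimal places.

At (-1, -1): F = (6.000, -1.08060).
Jacobian J = [[-2·x + y - 2, x - 1], [4·x·y + 4·x + 2·sin(x) - 2, 2·x^2 + 2]].
At the point, J = [[-1.000, -2.000], [-3.68294, 4.000]] (det J = -11.36588).
Solving J·Δ = −F gives Δ = (1.921, 2.039).
Then the next iterate is (x, y)₁ = (0.921, 1.039).

(0.921, 1.039)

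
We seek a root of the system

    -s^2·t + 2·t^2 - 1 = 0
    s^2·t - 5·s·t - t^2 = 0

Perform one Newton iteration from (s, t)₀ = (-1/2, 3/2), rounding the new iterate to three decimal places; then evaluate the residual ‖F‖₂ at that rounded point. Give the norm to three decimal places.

0.737

At (-1/2, 3/2): F = (3.125, 1.875).
Jacobian J = [[-2·s·t, -s^2 + 4·t], [2·s·t - 5·t, s^2 - 5·s - 2·t]].
At the point, J = [[1.500, 5.750], [-9.000, -0.250]] (det J = 51.375).
Solving J·Δ = −F gives Δ = (0.225, -0.602).
Then the next iterate is (s, t)₁ = (-0.275, 0.898).
Re-evaluating at (-0.275, 0.898): F = (0.54490, 0.49626), so ‖F‖₂ = 0.737.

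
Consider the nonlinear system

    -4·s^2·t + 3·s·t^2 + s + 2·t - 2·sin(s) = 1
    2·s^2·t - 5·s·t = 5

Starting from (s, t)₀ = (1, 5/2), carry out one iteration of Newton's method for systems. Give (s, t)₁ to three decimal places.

(-2.461, 1.218)

At (1, 5/2): F = (12.06706, -12.500).
Jacobian J = [[-8·s·t + 3·t^2 - 2·cos(s) + 1, -4·s^2 + 6·s·t + 2], [4·s·t - 5·t, 2·s^2 - 5·s]].
At the point, J = [[-1.33060, 13.000], [-2.500, -3.000]] (det J = 36.49181).
Solving J·Δ = −F gives Δ = (-3.461, -1.282).
Then the next iterate is (s, t)₁ = (-2.461, 1.218).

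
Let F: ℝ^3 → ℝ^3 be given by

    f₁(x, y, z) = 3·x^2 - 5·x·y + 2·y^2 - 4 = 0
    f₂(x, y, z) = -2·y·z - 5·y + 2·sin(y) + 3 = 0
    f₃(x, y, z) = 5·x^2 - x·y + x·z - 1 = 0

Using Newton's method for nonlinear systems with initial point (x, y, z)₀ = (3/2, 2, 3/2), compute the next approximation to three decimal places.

(8.801, 25.101, -52.304)

At (3/2, 2, 3/2): F = (-4.250, -11.18141, 9.500).
Jacobian J = [[6·x - 5·y, -5·x + 4·y, 0], [0, -2·z + 2·cos(y) - 5, -2·y], [10·x - y + z, -x, x]].
At the point, J = [[-1.000, 0.500, 0.000], [0.000, -8.83229, -4.000], [14.500, -1.500, 1.500]] (det J = -9.75156).
Solving J·Δ = −F gives Δ = (7.301, 23.101, -53.804).
Then the next iterate is (x, y, z)₁ = (8.801, 25.101, -52.304).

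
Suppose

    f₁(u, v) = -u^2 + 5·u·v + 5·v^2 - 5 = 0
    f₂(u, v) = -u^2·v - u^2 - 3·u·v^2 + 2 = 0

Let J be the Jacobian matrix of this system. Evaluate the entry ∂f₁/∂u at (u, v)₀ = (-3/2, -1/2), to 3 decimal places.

∂f₁/∂u = -2·u + 5·v.
At (-3/2, -1/2) this is 0.500.

0.500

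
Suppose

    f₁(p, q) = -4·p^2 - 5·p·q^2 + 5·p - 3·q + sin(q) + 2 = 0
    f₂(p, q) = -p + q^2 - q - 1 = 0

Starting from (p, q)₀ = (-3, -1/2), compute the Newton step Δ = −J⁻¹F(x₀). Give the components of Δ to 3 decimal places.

(1.866, 0.442)

At (-3, -1/2): F = (-44.22943, 2.750).
Jacobian J = [[-8·p - 5·q^2 + 5, -10·p·q + cos(q) - 3], [-1, 2·q - 1]].
At the point, J = [[27.750, -17.12242], [-1.000, -2.000]] (det J = -72.62242).
Solving J·Δ = −F gives Δ = (1.866, 0.442).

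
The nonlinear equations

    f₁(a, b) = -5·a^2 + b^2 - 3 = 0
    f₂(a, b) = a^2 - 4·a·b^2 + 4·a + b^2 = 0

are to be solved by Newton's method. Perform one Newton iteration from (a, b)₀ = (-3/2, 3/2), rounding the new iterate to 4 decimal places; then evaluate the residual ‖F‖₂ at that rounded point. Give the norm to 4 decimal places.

4.9613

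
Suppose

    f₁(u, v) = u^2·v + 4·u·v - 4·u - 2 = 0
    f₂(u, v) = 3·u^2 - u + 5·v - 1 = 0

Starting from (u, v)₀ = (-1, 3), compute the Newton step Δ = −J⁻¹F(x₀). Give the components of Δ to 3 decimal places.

(1.727, -1.182)

At (-1, 3): F = (-7.000, 18.000).
Jacobian J = [[2·u·v + 4·v - 4, u^2 + 4·u], [6·u - 1, 5]].
At the point, J = [[2.000, -3.000], [-7.000, 5.000]] (det J = -11.000).
Solving J·Δ = −F gives Δ = (1.727, -1.182).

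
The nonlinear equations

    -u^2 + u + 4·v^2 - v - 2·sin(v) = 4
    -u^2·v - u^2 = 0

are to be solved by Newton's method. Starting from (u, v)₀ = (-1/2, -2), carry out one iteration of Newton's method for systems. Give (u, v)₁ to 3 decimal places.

At (-1/2, -2): F = (15.06859, 0.250).
Jacobian J = [[-2·u + 1, 8·v - 2·cos(v) - 1], [-2·u·v - 2·u, -u^2]].
At the point, J = [[2.000, -16.16771], [-1.000, -0.250]] (det J = -16.66771).
Solving J·Δ = −F gives Δ = (0.016, 0.934).
Then the next iterate is (u, v)₁ = (-0.484, -1.066).

(-0.484, -1.066)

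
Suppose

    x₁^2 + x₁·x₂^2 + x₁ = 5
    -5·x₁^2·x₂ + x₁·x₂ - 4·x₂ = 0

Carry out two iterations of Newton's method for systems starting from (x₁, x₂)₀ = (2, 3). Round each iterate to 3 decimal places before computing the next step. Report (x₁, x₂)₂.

At (2, 3): F = (19.000, -66.000).
Jacobian J = [[2·x₁ + x₂^2 + 1, 2·x₁·x₂], [-10·x₁·x₂ + x₂, -5·x₁^2 + x₁ - 4]].
At the point, J = [[14.000, 12.000], [-57.000, -22.000]] (det J = 376.000).
Solving J·Δ = −F gives Δ = (-0.995, -0.423).
Then the next iterate is (x₁, x₂)₁ = (1.005, 2.577).
Round to (1.005, 2.577) and repeat: F = (3.68916, -20.73229), J = [[9.65093, 5.17977], [-23.32185, -8.04512]].
Δ = (-1.801, 2.643), so (x₁, x₂)₂ = (-0.796, 5.220).

(-0.796, 5.220)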